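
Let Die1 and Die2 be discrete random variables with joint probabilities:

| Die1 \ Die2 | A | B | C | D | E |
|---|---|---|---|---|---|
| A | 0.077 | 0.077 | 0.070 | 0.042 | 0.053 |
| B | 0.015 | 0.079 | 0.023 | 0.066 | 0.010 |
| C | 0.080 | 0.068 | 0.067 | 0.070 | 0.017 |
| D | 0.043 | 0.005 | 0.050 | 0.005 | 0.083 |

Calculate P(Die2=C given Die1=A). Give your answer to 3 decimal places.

P(Die1=A) = 0.077 + 0.077 + 0.070 + 0.042 + 0.053 = 0.319.
P(Die2=C | Die1=A) = 0.070/0.319 = 0.219.

0.219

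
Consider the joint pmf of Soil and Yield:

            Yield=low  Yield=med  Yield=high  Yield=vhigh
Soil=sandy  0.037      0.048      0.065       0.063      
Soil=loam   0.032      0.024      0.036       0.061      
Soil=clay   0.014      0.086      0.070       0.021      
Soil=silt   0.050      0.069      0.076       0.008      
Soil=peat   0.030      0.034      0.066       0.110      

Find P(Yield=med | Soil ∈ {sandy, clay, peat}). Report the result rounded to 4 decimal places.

P(Soil=sandy) = 0.037 + 0.048 + 0.065 + 0.063 = 0.213.
P(Soil=clay) = 0.014 + 0.086 + 0.070 + 0.021 = 0.191.
P(Soil=peat) = 0.030 + 0.034 + 0.066 + 0.110 = 0.240.
P(Soil ∈ {sandy, clay, peat}) = 0.213 + 0.191 + 0.240 = 0.644; P(Yield=med, Soil ∈ {sandy, clay, peat}) = 0.048 + 0.086 + 0.034 = 0.168.
P(Yield=med | Soil ∈ {sandy, clay, peat}) = 0.168/0.644 = 0.2609.

0.2609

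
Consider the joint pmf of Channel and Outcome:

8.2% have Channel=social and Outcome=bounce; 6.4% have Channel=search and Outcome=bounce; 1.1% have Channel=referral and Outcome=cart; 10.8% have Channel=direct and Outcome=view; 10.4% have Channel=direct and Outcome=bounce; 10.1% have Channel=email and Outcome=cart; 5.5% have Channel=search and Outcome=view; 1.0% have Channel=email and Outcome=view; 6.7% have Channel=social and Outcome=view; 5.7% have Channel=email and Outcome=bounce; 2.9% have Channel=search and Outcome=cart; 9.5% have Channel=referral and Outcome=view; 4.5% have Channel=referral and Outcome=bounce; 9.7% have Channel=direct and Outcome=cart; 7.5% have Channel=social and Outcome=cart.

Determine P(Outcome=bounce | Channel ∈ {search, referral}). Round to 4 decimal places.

P(Channel=search) = 0.064 + 0.055 + 0.029 = 0.148.
P(Channel=referral) = 0.045 + 0.095 + 0.011 = 0.151.
P(Channel ∈ {search, referral}) = 0.148 + 0.151 = 0.299; P(Outcome=bounce, Channel ∈ {search, referral}) = 0.064 + 0.045 = 0.109.
P(Outcome=bounce | Channel ∈ {search, referral}) = 0.109/0.299 = 0.3645.

0.3645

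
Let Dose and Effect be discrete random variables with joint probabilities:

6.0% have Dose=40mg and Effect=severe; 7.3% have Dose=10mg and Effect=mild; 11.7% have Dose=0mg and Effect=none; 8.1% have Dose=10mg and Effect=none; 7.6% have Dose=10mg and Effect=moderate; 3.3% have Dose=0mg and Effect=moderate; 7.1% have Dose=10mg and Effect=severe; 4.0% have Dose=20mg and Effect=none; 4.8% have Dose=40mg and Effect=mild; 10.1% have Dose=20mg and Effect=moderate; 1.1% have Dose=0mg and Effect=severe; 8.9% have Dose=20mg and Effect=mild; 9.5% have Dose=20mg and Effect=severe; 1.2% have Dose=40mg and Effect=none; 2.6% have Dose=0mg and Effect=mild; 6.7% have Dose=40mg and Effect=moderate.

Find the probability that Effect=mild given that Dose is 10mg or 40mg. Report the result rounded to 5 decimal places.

P(Dose=10mg) = 0.081 + 0.073 + 0.076 + 0.071 = 0.301.
P(Dose=40mg) = 0.012 + 0.048 + 0.067 + 0.060 = 0.187.
P(Dose ∈ {10mg, 40mg}) = 0.301 + 0.187 = 0.488; P(Effect=mild, Dose ∈ {10mg, 40mg}) = 0.073 + 0.048 = 0.121.
P(Effect=mild | Dose ∈ {10mg, 40mg}) = 0.121/0.488 = 0.24795.

0.24795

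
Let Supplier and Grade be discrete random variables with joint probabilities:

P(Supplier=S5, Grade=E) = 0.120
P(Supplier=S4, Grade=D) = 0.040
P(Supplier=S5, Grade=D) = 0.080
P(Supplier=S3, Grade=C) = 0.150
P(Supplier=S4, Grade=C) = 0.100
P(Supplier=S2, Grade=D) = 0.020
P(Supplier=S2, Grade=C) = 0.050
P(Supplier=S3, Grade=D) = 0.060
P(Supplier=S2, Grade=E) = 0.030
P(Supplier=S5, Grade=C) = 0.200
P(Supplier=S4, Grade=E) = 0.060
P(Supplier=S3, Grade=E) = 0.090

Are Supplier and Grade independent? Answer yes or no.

yes

Every cell satisfies P(Supplier,Grade) = P(Supplier)·P(Grade). For instance P(Supplier=S3) = 0.300, P(Grade=E) = 0.300, and 0.300×0.300 = 0.090 matches the joint entry. So Supplier and Grade are independent.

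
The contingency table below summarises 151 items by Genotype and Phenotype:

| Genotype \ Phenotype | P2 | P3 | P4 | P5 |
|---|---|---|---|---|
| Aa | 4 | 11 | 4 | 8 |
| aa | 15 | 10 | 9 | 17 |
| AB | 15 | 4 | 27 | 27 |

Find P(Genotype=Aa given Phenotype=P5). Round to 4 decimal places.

0.1538

Total with Phenotype=P5: 8 + 17 + 27 = 52.
P(Genotype=Aa | Phenotype=P5) = 8/52 = 0.1538.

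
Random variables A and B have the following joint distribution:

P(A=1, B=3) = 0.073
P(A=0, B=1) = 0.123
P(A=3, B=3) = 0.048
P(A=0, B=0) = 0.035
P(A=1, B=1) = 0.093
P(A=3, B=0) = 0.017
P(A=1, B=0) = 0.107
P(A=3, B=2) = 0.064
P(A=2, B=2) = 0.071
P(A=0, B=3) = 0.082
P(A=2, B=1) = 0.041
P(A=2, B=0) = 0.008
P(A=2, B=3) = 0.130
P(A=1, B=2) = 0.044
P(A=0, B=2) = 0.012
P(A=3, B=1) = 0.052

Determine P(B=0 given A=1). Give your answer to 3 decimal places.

P(A=1) = 0.107 + 0.093 + 0.044 + 0.073 = 0.317.
P(B=0 | A=1) = 0.107/0.317 = 0.338.

0.338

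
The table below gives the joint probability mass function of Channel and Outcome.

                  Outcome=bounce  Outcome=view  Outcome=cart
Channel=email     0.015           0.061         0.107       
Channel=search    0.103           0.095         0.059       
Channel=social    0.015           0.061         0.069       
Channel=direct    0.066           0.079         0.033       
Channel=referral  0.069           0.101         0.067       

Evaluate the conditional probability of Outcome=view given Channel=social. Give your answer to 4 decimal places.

P(Channel=social) = 0.015 + 0.061 + 0.069 = 0.145.
P(Outcome=view | Channel=social) = 0.061/0.145 = 0.4207.

0.4207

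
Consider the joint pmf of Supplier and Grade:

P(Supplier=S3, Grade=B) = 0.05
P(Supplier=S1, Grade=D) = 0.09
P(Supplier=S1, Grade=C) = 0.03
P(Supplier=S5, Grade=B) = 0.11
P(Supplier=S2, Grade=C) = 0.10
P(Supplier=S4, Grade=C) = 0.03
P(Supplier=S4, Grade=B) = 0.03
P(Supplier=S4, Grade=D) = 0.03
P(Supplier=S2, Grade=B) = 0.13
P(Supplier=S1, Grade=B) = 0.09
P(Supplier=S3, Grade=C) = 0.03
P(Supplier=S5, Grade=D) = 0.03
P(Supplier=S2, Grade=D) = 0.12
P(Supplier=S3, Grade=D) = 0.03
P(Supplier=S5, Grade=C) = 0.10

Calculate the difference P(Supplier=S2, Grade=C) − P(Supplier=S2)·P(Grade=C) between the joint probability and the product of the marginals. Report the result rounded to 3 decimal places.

P(Supplier=S2) = 0.13 + 0.10 + 0.12 = 0.35.
P(Grade=C) = 0.03 + 0.10 + 0.03 + 0.03 + 0.10 = 0.29.
P(Supplier=S2, Grade=C) − P(Supplier=S2)P(Grade=C) = 0.10 − 0.35×0.29 = -0.002.

-0.002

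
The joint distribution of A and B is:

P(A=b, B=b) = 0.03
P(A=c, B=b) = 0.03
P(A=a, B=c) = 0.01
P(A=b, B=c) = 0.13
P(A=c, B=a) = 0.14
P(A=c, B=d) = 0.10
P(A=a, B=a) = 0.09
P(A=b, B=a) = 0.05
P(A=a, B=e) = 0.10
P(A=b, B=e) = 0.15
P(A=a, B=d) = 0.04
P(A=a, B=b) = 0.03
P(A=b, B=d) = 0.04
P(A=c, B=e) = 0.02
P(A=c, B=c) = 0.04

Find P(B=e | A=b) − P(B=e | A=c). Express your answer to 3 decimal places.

0.314

P(A=b) = 0.05 + 0.03 + 0.13 + 0.04 + 0.15 = 0.40; P(B=e | A=b) = 0.15/0.40 = 0.3750.
P(A=c) = 0.14 + 0.03 + 0.04 + 0.10 + 0.02 = 0.33; P(B=e | A=c) = 0.02/0.33 = 0.0606.
Difference = 0.314.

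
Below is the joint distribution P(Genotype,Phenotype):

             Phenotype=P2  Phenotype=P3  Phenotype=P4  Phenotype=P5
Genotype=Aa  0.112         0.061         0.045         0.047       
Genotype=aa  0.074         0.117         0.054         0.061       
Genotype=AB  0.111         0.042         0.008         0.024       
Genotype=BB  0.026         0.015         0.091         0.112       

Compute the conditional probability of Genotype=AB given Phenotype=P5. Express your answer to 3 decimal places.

P(Phenotype=P5) = 0.047 + 0.061 + 0.024 + 0.112 = 0.244.
P(Genotype=AB | Phenotype=P5) = 0.024/0.244 = 0.098.

0.098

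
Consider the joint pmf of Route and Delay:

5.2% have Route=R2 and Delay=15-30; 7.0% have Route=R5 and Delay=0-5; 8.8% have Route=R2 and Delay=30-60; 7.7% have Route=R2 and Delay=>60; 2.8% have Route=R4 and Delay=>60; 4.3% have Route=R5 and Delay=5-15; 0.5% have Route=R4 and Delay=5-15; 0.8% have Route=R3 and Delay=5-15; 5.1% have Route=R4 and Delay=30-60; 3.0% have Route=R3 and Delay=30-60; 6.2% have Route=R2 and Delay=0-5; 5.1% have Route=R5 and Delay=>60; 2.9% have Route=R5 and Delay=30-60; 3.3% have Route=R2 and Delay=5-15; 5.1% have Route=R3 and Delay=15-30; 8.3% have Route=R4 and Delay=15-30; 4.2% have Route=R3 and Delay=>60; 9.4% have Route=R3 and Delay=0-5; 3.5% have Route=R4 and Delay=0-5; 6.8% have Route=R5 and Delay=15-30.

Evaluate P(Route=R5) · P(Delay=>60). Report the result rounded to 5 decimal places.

P(Route=R5) = 0.070 + 0.043 + 0.068 + 0.029 + 0.051 = 0.261.
P(Delay=>60) = 0.077 + 0.042 + 0.028 + 0.051 = 0.198.
Product: 0.261 × 0.198 = 0.05168.

0.05168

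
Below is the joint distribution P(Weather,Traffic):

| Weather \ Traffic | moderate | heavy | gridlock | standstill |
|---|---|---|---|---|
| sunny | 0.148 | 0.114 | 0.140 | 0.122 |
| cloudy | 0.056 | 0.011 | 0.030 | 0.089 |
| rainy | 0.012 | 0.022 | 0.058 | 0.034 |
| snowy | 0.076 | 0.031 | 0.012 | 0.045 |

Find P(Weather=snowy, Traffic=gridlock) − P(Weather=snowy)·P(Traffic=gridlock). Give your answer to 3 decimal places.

-0.027

P(Weather=snowy) = 0.076 + 0.031 + 0.012 + 0.045 = 0.164.
P(Traffic=gridlock) = 0.140 + 0.030 + 0.058 + 0.012 = 0.240.
P(Weather=snowy, Traffic=gridlock) − P(Weather=snowy)P(Traffic=gridlock) = 0.012 − 0.164×0.240 = -0.027.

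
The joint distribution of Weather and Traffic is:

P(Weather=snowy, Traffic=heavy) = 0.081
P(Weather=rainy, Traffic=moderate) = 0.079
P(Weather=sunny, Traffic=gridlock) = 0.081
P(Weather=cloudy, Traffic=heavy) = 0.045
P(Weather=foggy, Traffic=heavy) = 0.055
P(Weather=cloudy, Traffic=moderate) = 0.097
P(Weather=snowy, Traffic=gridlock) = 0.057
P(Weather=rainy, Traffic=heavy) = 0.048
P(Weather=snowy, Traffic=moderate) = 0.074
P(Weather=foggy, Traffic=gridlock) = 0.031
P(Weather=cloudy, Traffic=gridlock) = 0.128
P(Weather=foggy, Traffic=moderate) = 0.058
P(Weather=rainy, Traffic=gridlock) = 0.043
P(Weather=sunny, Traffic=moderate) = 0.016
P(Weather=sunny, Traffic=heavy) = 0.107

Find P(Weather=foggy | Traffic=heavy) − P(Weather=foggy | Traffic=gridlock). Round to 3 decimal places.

P(Traffic=heavy) = 0.107 + 0.045 + 0.048 + 0.081 + 0.055 = 0.336; P(Weather=foggy | Traffic=heavy) = 0.055/0.336 = 0.1637.
P(Traffic=gridlock) = 0.081 + 0.128 + 0.043 + 0.057 + 0.031 = 0.340; P(Weather=foggy | Traffic=gridlock) = 0.031/0.340 = 0.0912.
Difference = 0.073.

0.073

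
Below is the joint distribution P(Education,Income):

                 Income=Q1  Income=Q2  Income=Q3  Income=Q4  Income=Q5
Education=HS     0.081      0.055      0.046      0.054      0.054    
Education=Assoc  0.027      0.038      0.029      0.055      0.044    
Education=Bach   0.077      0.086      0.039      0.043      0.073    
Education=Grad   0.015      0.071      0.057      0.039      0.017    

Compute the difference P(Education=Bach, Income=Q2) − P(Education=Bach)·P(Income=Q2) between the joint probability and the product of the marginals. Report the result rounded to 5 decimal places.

0.00650

P(Education=Bach) = 0.077 + 0.086 + 0.039 + 0.043 + 0.073 = 0.318.
P(Income=Q2) = 0.055 + 0.038 + 0.086 + 0.071 = 0.250.
P(Education=Bach, Income=Q2) − P(Education=Bach)P(Income=Q2) = 0.086 − 0.318×0.250 = 0.00650.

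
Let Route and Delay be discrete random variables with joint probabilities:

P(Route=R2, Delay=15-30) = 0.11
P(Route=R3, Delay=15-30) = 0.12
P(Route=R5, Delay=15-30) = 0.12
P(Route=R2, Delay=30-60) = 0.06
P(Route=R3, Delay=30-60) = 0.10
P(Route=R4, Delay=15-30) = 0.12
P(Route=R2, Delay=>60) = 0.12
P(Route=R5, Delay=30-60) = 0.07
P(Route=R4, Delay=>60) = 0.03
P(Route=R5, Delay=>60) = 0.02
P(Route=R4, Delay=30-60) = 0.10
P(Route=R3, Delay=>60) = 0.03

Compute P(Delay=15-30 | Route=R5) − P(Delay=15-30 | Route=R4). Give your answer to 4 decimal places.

P(Route=R5) = 0.12 + 0.07 + 0.02 = 0.21; P(Delay=15-30 | Route=R5) = 0.12/0.21 = 0.57143.
P(Route=R4) = 0.12 + 0.10 + 0.03 = 0.25; P(Delay=15-30 | Route=R4) = 0.12/0.25 = 0.48000.
Difference = 0.0914.

0.0914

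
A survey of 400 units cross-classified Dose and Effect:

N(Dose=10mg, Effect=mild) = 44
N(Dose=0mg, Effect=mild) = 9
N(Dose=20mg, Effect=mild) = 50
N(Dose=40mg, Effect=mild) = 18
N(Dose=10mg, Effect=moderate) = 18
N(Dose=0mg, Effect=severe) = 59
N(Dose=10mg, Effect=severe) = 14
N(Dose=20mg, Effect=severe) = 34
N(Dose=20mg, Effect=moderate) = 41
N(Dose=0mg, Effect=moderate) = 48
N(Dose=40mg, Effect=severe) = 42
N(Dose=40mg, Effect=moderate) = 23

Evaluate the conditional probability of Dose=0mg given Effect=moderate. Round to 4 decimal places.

Total with Effect=moderate: 48 + 18 + 41 + 23 = 130.
P(Dose=0mg | Effect=moderate) = 48/130 = 0.3692.

0.3692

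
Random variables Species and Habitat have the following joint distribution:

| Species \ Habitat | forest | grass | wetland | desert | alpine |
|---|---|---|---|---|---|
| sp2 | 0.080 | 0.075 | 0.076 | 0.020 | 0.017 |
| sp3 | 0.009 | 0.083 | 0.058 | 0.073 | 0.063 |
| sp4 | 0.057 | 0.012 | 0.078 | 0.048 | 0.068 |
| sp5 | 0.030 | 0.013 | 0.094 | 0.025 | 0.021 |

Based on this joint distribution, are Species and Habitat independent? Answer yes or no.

P(Species=sp3) = 0.286 and P(Habitat=forest) = 0.176, so their product is 0.05034, but P(Species=sp3, Habitat=forest) = 0.009. Since these differ, Species and Habitat are not independent.

no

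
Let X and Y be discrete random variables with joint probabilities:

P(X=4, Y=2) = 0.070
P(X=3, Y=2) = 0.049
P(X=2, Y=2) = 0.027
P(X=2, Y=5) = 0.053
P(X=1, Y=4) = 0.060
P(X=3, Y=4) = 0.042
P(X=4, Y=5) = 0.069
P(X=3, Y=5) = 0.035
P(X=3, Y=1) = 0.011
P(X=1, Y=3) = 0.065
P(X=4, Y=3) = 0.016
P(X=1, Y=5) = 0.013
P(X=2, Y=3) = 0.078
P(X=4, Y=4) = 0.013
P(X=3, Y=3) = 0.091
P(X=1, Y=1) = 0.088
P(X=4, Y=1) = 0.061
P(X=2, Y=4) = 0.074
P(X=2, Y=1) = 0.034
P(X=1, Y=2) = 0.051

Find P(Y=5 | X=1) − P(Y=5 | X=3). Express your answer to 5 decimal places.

-0.10658

P(X=1) = 0.088 + 0.051 + 0.065 + 0.060 + 0.013 = 0.277; P(Y=5 | X=1) = 0.013/0.277 = 0.046931.
P(X=3) = 0.011 + 0.049 + 0.091 + 0.042 + 0.035 = 0.228; P(Y=5 | X=3) = 0.035/0.228 = 0.153509.
Difference = -0.10658.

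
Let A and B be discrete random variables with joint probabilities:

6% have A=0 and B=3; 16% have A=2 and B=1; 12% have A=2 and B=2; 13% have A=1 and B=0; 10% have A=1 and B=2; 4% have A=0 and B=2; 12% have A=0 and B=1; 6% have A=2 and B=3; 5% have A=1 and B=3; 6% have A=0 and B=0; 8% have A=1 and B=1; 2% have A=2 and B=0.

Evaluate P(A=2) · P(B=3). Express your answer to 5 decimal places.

P(A=2) = 0.02 + 0.16 + 0.12 + 0.06 = 0.36.
P(B=3) = 0.06 + 0.05 + 0.06 = 0.17.
Product: 0.36 × 0.17 = 0.06120.

0.06120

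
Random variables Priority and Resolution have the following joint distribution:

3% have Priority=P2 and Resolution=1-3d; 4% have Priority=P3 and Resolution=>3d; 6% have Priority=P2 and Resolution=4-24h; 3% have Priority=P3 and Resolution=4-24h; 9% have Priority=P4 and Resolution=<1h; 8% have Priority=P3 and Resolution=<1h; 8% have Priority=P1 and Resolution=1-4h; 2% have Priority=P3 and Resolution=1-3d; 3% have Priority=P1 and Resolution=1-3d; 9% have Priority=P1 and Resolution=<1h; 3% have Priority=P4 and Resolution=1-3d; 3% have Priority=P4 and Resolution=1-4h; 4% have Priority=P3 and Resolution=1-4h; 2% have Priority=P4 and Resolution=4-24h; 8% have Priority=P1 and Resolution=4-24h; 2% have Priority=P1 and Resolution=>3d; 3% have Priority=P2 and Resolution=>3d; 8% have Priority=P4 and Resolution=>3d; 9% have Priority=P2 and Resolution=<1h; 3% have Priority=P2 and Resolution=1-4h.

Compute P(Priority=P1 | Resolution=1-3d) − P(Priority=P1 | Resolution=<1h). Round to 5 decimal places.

0.01558

P(Resolution=1-3d) = 0.03 + 0.03 + 0.02 + 0.03 = 0.11; P(Priority=P1 | Resolution=1-3d) = 0.03/0.11 = 0.272727.
P(Resolution=<1h) = 0.09 + 0.09 + 0.08 + 0.09 = 0.35; P(Priority=P1 | Resolution=<1h) = 0.09/0.35 = 0.257143.
Difference = 0.01558.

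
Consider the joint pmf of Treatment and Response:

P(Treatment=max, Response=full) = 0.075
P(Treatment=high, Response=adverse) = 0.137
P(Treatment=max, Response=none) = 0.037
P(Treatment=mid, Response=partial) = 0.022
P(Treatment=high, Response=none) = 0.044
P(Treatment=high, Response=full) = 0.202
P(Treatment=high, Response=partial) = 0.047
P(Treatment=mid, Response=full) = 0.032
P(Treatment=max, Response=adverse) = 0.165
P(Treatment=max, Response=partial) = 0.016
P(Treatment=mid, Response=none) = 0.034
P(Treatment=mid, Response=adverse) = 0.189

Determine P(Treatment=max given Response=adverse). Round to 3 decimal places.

0.336

P(Response=adverse) = 0.189 + 0.137 + 0.165 = 0.491.
P(Treatment=max | Response=adverse) = 0.165/0.491 = 0.336.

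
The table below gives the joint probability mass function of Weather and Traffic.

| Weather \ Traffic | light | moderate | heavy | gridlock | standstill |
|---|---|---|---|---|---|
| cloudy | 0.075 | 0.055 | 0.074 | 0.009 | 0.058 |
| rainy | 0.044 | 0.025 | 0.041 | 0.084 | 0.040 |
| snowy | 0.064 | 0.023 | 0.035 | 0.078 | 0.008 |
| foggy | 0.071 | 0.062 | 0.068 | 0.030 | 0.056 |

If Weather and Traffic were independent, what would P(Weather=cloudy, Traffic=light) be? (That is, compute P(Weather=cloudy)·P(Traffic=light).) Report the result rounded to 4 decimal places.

0.0688

P(Weather=cloudy) = 0.075 + 0.055 + 0.074 + 0.009 + 0.058 = 0.271.
P(Traffic=light) = 0.075 + 0.044 + 0.064 + 0.071 = 0.254.
Product: 0.271 × 0.254 = 0.0688.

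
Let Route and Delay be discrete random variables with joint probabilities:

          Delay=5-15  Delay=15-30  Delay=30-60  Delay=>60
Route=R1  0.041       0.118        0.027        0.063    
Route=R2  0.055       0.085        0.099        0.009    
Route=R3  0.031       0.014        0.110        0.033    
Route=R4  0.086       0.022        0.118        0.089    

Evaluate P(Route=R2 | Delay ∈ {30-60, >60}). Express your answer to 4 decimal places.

0.1971

P(Delay=30-60) = 0.027 + 0.099 + 0.110 + 0.118 = 0.354.
P(Delay=>60) = 0.063 + 0.009 + 0.033 + 0.089 = 0.194.
P(Delay ∈ {30-60, >60}) = 0.354 + 0.194 = 0.548; P(Route=R2, Delay ∈ {30-60, >60}) = 0.099 + 0.009 = 0.108.
P(Route=R2 | Delay ∈ {30-60, >60}) = 0.108/0.548 = 0.1971.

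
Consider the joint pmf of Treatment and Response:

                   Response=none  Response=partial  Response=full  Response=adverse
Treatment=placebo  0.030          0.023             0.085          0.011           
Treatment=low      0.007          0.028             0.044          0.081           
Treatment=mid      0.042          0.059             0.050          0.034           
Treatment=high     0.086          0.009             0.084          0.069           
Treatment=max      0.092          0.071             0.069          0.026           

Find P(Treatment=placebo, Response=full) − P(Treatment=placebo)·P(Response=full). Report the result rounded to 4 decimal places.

P(Treatment=placebo) = 0.030 + 0.023 + 0.085 + 0.011 = 0.149.
P(Response=full) = 0.085 + 0.044 + 0.050 + 0.084 + 0.069 = 0.332.
P(Treatment=placebo, Response=full) − P(Treatment=placebo)P(Response=full) = 0.085 − 0.149×0.332 = 0.0355.

0.0355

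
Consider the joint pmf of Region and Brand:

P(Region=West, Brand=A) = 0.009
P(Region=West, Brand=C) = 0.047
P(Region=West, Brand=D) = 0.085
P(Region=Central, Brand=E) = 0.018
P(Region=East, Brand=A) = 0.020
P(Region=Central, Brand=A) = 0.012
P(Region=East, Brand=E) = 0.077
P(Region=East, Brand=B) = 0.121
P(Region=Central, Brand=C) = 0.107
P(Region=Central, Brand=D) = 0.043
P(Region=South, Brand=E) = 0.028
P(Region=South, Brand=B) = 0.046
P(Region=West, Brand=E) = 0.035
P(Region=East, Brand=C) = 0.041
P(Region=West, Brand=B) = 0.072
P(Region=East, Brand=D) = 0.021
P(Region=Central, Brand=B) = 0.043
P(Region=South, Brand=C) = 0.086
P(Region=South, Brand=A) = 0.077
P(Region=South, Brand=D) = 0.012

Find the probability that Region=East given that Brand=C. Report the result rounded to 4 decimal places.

0.1459

P(Brand=C) = 0.086 + 0.041 + 0.047 + 0.107 = 0.281.
P(Region=East | Brand=C) = 0.041/0.281 = 0.1459.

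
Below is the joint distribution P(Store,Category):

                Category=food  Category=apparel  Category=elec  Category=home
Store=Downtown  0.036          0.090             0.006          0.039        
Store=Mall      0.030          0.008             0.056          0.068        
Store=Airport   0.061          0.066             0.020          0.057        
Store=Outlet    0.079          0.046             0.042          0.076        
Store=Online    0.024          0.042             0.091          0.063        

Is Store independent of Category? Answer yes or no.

P(Store=Downtown) = 0.171 and P(Category=apparel) = 0.252, so their product is 0.04309, but P(Store=Downtown, Category=apparel) = 0.090. Since these differ, Store and Category are not independent.

no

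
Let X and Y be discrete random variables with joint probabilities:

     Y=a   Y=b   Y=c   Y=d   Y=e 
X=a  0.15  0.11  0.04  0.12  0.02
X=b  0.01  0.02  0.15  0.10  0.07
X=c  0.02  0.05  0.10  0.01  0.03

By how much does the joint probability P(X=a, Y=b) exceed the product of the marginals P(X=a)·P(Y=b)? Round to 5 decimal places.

0.03080

P(X=a) = 0.15 + 0.11 + 0.04 + 0.12 + 0.02 = 0.44.
P(Y=b) = 0.11 + 0.02 + 0.05 = 0.18.
P(X=a, Y=b) − P(X=a)P(Y=b) = 0.11 − 0.44×0.18 = 0.03080.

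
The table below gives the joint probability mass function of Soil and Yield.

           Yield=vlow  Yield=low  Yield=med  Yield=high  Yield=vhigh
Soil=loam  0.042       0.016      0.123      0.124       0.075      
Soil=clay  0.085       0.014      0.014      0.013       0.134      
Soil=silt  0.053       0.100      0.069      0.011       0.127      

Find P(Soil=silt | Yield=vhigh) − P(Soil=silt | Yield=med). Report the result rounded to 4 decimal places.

0.0430

P(Yield=vhigh) = 0.075 + 0.134 + 0.127 = 0.336; P(Soil=silt | Yield=vhigh) = 0.127/0.336 = 0.37798.
P(Yield=med) = 0.123 + 0.014 + 0.069 = 0.206; P(Soil=silt | Yield=med) = 0.069/0.206 = 0.33495.
Difference = 0.0430.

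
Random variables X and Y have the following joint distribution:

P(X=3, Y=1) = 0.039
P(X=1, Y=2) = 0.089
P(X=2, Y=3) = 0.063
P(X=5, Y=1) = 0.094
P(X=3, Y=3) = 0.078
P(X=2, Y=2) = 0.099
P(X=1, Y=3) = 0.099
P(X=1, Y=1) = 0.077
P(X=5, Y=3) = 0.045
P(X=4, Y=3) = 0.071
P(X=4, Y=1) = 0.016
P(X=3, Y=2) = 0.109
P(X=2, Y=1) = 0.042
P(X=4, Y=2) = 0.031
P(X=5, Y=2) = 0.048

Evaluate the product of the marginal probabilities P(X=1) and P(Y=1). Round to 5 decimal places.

P(X=1) = 0.077 + 0.089 + 0.099 = 0.265.
P(Y=1) = 0.077 + 0.042 + 0.039 + 0.016 + 0.094 = 0.268.
Product: 0.265 × 0.268 = 0.07102.

0.07102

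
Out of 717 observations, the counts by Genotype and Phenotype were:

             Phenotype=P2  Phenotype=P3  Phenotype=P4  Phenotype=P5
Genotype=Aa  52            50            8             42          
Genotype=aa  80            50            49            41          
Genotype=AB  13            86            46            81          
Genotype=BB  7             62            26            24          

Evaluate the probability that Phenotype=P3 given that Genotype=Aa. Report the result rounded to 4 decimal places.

Total with Genotype=Aa: 52 + 50 + 8 + 42 = 152.
P(Phenotype=P3 | Genotype=Aa) = 50/152 = 0.3289.

0.3289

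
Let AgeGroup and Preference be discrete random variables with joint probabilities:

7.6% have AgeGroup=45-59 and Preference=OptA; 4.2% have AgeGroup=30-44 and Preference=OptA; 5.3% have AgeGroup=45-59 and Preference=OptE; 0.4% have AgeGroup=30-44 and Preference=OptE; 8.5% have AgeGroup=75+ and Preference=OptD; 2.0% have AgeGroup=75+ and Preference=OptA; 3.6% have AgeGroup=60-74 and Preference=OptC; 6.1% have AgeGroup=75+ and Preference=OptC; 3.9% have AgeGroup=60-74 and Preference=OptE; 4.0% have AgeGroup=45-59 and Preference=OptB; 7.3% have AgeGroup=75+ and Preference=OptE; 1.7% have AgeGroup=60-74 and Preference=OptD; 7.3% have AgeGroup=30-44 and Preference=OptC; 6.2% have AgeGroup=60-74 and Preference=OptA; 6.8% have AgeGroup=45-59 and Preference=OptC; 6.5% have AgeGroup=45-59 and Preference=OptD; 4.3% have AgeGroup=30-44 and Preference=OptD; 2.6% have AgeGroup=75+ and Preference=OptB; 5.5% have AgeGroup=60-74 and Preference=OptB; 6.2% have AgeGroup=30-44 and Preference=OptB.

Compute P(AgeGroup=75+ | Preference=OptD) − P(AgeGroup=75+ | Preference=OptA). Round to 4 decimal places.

P(Preference=OptD) = 0.043 + 0.065 + 0.017 + 0.085 = 0.210; P(AgeGroup=75+ | Preference=OptD) = 0.085/0.210 = 0.40476.
P(Preference=OptA) = 0.042 + 0.076 + 0.062 + 0.020 = 0.200; P(AgeGroup=75+ | Preference=OptA) = 0.020/0.200 = 0.10000.
Difference = 0.3048.

0.3048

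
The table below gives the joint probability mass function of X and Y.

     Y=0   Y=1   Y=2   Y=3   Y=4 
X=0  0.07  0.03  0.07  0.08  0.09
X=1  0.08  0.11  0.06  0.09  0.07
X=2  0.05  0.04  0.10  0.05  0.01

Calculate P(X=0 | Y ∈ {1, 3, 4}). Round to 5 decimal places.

0.35088

P(Y=1) = 0.03 + 0.11 + 0.04 = 0.18.
P(Y=3) = 0.08 + 0.09 + 0.05 = 0.22.
P(Y=4) = 0.09 + 0.07 + 0.01 = 0.17.
P(Y ∈ {1, 3, 4}) = 0.18 + 0.22 + 0.17 = 0.57; P(X=0, Y ∈ {1, 3, 4}) = 0.03 + 0.08 + 0.09 = 0.20.
P(X=0 | Y ∈ {1, 3, 4}) = 0.20/0.57 = 0.35088.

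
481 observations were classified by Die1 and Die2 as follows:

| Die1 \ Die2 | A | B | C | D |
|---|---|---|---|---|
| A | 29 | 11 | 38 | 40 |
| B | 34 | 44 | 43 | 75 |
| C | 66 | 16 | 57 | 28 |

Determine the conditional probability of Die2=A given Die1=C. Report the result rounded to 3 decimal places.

Total with Die1=C: 66 + 16 + 57 + 28 = 167.
P(Die2=A | Die1=C) = 66/167 = 0.395.

0.395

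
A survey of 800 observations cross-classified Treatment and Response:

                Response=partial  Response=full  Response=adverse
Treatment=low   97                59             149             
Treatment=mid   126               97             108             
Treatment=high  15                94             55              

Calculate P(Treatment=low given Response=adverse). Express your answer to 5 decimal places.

0.47756

Total with Response=adverse: 149 + 108 + 55 = 312.
P(Treatment=low | Response=adverse) = 149/312 = 0.47756.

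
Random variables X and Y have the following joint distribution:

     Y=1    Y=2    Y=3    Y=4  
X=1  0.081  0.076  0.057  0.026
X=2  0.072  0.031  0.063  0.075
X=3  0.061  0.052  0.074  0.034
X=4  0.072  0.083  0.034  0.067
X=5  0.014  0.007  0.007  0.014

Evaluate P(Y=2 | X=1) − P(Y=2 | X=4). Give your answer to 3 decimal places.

P(X=1) = 0.081 + 0.076 + 0.057 + 0.026 = 0.240; P(Y=2 | X=1) = 0.076/0.240 = 0.3167.
P(X=4) = 0.072 + 0.083 + 0.034 + 0.067 = 0.256; P(Y=2 | X=4) = 0.083/0.256 = 0.3242.
Difference = -0.008.

-0.008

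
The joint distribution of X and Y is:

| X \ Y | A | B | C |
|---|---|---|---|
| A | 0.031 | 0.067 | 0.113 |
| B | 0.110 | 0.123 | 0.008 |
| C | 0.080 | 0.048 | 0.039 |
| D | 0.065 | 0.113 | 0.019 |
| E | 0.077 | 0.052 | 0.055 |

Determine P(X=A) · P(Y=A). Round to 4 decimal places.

P(X=A) = 0.031 + 0.067 + 0.113 = 0.211.
P(Y=A) = 0.031 + 0.110 + 0.080 + 0.065 + 0.077 = 0.363.
Product: 0.211 × 0.363 = 0.0766.

0.0766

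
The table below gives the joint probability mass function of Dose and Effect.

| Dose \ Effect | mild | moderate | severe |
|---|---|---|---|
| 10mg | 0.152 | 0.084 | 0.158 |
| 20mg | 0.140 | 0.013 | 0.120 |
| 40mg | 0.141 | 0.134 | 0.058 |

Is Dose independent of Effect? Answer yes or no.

no

P(Dose=40mg) = 0.333 and P(Effect=moderate) = 0.231, so their product is 0.07692, but P(Dose=40mg, Effect=moderate) = 0.134. Since these differ, Dose and Effect are not independent.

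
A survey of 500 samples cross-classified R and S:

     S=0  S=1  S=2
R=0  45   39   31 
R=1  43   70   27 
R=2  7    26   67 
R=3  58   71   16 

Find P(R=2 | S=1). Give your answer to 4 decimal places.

0.1262

Total with S=1: 39 + 70 + 26 + 71 = 206.
P(R=2 | S=1) = 26/206 = 0.1262.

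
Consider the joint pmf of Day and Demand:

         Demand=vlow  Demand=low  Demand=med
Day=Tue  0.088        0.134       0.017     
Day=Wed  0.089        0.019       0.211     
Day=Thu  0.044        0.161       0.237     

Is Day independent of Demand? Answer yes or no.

no

P(Day=Tue) = 0.239 and P(Demand=med) = 0.465, so their product is 0.11114, but P(Day=Tue, Demand=med) = 0.017. Since these differ, Day and Demand are not independent.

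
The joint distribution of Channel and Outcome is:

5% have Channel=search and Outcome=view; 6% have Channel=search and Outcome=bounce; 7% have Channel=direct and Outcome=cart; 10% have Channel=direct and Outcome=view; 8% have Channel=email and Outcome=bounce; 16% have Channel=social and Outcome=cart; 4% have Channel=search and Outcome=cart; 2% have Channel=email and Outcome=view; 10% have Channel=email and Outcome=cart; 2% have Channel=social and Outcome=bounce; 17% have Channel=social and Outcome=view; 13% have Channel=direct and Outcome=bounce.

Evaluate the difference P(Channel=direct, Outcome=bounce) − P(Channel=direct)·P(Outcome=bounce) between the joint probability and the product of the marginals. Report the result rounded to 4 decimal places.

P(Channel=direct) = 0.13 + 0.10 + 0.07 = 0.30.
P(Outcome=bounce) = 0.08 + 0.06 + 0.02 + 0.13 = 0.29.
P(Channel=direct, Outcome=bounce) − P(Channel=direct)P(Outcome=bounce) = 0.13 − 0.30×0.29 = 0.0430.

0.0430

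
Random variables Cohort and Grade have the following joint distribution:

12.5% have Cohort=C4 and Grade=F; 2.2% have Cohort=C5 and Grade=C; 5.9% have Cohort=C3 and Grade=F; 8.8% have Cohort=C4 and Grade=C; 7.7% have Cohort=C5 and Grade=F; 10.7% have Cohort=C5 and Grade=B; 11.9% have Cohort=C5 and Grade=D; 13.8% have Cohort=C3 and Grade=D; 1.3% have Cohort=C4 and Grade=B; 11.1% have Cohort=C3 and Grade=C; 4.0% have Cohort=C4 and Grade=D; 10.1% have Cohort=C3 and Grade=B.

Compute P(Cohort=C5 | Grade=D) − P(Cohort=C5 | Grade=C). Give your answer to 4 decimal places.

P(Grade=D) = 0.138 + 0.040 + 0.119 = 0.297; P(Cohort=C5 | Grade=D) = 0.119/0.297 = 0.40067.
P(Grade=C) = 0.111 + 0.088 + 0.022 = 0.221; P(Cohort=C5 | Grade=C) = 0.022/0.221 = 0.09955.
Difference = 0.3011.

0.3011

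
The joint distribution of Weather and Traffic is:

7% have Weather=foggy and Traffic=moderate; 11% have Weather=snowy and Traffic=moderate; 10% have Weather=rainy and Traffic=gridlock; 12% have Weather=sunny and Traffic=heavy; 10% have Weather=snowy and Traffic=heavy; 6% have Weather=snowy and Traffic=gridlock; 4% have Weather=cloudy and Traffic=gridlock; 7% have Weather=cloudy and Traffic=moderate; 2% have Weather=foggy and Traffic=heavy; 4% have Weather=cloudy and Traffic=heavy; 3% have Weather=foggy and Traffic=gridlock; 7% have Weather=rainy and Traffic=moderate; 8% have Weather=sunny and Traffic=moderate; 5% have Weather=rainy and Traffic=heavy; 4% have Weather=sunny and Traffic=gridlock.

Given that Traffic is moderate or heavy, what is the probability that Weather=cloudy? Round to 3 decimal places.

P(Traffic=moderate) = 0.08 + 0.07 + 0.07 + 0.11 + 0.07 = 0.40.
P(Traffic=heavy) = 0.12 + 0.04 + 0.05 + 0.10 + 0.02 = 0.33.
P(Traffic ∈ {moderate, heavy}) = 0.40 + 0.33 = 0.73; P(Weather=cloudy, Traffic ∈ {moderate, heavy}) = 0.07 + 0.04 = 0.11.
P(Weather=cloudy | Traffic ∈ {moderate, heavy}) = 0.11/0.73 = 0.151.

0.151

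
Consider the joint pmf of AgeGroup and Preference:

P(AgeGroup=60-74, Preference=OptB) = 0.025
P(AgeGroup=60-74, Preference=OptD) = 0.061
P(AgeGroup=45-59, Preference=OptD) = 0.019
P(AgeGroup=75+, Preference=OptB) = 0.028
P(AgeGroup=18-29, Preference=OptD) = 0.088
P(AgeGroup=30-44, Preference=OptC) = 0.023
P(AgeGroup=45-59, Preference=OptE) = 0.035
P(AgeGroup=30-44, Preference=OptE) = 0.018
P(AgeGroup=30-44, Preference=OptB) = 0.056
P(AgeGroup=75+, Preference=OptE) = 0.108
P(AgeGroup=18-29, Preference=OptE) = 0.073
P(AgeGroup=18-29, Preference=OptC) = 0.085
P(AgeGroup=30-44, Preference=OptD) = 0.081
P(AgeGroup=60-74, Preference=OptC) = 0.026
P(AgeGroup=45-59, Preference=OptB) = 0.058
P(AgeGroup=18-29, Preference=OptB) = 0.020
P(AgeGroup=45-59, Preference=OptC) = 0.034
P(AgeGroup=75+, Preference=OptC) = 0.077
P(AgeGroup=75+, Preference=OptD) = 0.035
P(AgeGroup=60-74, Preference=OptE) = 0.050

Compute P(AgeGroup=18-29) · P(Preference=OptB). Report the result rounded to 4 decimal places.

P(AgeGroup=18-29) = 0.020 + 0.085 + 0.088 + 0.073 = 0.266.
P(Preference=OptB) = 0.020 + 0.056 + 0.058 + 0.025 + 0.028 = 0.187.
Product: 0.266 × 0.187 = 0.0497.

0.0497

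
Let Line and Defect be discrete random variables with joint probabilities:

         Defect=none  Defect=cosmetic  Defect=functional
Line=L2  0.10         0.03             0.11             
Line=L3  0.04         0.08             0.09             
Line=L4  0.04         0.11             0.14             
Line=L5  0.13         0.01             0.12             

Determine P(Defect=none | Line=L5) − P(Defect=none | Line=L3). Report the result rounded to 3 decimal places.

0.310

P(Line=L5) = 0.13 + 0.01 + 0.12 = 0.26; P(Defect=none | Line=L5) = 0.13/0.26 = 0.5000.
P(Line=L3) = 0.04 + 0.08 + 0.09 = 0.21; P(Defect=none | Line=L3) = 0.04/0.21 = 0.1905.
Difference = 0.310.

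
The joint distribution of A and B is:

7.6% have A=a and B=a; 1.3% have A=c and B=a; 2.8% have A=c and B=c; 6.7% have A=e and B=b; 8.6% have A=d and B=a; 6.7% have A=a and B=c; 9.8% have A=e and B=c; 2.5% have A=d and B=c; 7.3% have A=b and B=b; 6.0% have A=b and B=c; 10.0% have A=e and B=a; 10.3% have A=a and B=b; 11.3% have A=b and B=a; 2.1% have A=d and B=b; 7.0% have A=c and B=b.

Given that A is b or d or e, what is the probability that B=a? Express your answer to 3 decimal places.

P(A=b) = 0.113 + 0.073 + 0.060 = 0.246.
P(A=d) = 0.086 + 0.021 + 0.025 = 0.132.
P(A=e) = 0.100 + 0.067 + 0.098 = 0.265.
P(A ∈ {b, d, e}) = 0.246 + 0.132 + 0.265 = 0.643; P(B=a, A ∈ {b, d, e}) = 0.113 + 0.086 + 0.100 = 0.299.
P(B=a | A ∈ {b, d, e}) = 0.299/0.643 = 0.465.

0.465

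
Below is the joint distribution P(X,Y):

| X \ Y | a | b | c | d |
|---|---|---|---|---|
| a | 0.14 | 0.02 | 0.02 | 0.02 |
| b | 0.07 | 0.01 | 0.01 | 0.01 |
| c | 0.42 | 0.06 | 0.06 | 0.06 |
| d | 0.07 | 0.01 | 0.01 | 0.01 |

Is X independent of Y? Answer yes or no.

yes

Every cell satisfies P(X,Y) = P(X)·P(Y). For instance P(X=d) = 0.10, P(Y=b) = 0.10, and 0.10×0.10 = 0.01 matches the joint entry. So X and Y are independent.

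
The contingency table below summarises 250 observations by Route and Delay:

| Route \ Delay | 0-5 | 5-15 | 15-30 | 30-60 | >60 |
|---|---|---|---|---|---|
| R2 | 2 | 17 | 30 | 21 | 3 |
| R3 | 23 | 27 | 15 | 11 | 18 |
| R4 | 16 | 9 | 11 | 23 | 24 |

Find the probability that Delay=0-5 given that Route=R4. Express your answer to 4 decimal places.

0.1928

Total with Route=R4: 16 + 9 + 11 + 23 + 24 = 83.
P(Delay=0-5 | Route=R4) = 16/83 = 0.1928.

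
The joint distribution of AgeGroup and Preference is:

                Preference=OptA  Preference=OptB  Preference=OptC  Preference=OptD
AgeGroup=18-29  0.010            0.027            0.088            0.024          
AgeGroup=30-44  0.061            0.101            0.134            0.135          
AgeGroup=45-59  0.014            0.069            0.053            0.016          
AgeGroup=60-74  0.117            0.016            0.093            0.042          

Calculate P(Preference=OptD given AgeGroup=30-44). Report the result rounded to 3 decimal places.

0.313

P(AgeGroup=30-44) = 0.061 + 0.101 + 0.134 + 0.135 = 0.431.
P(Preference=OptD | AgeGroup=30-44) = 0.135/0.431 = 0.313.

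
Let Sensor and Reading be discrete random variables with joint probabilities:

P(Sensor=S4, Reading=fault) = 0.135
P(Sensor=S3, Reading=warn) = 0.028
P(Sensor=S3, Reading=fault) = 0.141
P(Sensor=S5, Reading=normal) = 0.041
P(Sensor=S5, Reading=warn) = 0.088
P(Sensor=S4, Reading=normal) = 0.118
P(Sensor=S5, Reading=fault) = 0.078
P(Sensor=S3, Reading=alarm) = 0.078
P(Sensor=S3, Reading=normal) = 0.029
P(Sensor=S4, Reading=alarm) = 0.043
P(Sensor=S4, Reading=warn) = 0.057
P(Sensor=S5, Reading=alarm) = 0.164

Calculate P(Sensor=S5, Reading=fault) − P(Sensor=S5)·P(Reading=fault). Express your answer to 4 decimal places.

P(Sensor=S5) = 0.041 + 0.088 + 0.164 + 0.078 = 0.371.
P(Reading=fault) = 0.141 + 0.135 + 0.078 = 0.354.
P(Sensor=S5, Reading=fault) − P(Sensor=S5)P(Reading=fault) = 0.078 − 0.371×0.354 = -0.0533.

-0.0533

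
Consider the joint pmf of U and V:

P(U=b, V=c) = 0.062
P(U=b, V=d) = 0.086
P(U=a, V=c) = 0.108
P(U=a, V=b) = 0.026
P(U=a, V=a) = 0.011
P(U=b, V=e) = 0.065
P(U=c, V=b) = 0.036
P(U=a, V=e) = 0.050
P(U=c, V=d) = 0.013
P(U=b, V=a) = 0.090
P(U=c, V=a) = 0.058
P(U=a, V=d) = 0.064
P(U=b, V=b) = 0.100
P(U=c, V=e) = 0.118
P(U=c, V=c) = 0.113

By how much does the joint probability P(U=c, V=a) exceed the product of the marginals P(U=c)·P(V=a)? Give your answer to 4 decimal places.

0.0043

P(U=c) = 0.058 + 0.036 + 0.113 + 0.013 + 0.118 = 0.338.
P(V=a) = 0.011 + 0.090 + 0.058 = 0.159.
P(U=c, V=a) − P(U=c)P(V=a) = 0.058 − 0.338×0.159 = 0.0043.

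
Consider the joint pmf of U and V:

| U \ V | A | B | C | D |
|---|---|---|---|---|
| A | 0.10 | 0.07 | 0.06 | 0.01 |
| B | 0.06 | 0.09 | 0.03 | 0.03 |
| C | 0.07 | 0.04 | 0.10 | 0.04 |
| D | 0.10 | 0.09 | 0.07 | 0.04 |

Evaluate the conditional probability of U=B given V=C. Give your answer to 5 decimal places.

0.11538

P(V=C) = 0.06 + 0.03 + 0.10 + 0.07 = 0.26.
P(U=B | V=C) = 0.03/0.26 = 0.11538.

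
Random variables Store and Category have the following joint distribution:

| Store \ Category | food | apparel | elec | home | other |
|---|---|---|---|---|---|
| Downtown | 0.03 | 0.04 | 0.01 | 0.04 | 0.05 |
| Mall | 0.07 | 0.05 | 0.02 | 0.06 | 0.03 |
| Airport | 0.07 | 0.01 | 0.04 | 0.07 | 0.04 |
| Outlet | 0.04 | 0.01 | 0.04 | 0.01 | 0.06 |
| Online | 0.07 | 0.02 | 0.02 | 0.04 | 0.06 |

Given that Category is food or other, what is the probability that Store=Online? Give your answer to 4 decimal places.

P(Category=food) = 0.03 + 0.07 + 0.07 + 0.04 + 0.07 = 0.28.
P(Category=other) = 0.05 + 0.03 + 0.04 + 0.06 + 0.06 = 0.24.
P(Category ∈ {food, other}) = 0.28 + 0.24 = 0.52; P(Store=Online, Category ∈ {food, other}) = 0.07 + 0.06 = 0.13.
P(Store=Online | Category ∈ {food, other}) = 0.13/0.52 = 0.2500.

0.2500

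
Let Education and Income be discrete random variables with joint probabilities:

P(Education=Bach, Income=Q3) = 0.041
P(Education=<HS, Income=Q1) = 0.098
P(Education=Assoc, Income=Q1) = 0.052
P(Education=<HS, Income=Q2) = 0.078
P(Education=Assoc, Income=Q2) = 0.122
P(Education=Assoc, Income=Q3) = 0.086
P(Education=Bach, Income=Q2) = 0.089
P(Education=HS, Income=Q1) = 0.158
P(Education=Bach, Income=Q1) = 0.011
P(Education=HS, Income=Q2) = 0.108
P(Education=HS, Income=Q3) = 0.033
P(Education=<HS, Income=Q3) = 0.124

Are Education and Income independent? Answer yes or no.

no

P(Education=HS) = 0.299 and P(Income=Q1) = 0.319, so their product is 0.09538, but P(Education=HS, Income=Q1) = 0.158. Since these differ, Education and Income are not independent.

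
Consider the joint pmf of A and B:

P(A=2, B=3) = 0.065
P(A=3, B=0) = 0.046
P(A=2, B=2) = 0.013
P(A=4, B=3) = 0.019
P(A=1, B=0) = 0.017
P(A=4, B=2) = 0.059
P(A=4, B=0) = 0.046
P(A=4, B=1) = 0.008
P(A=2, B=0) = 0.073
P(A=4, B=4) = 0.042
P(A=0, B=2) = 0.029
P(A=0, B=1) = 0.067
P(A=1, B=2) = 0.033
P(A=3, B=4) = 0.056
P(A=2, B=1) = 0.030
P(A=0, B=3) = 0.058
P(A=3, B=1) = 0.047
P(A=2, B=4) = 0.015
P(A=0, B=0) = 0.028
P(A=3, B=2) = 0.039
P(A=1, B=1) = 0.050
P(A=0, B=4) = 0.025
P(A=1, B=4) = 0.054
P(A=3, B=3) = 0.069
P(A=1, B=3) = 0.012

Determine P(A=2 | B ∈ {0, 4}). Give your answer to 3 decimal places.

0.219

P(B=0) = 0.028 + 0.017 + 0.073 + 0.046 + 0.046 = 0.210.
P(B=4) = 0.025 + 0.054 + 0.015 + 0.056 + 0.042 = 0.192.
P(B ∈ {0, 4}) = 0.210 + 0.192 = 0.402; P(A=2, B ∈ {0, 4}) = 0.073 + 0.015 = 0.088.
P(A=2 | B ∈ {0, 4}) = 0.088/0.402 = 0.219.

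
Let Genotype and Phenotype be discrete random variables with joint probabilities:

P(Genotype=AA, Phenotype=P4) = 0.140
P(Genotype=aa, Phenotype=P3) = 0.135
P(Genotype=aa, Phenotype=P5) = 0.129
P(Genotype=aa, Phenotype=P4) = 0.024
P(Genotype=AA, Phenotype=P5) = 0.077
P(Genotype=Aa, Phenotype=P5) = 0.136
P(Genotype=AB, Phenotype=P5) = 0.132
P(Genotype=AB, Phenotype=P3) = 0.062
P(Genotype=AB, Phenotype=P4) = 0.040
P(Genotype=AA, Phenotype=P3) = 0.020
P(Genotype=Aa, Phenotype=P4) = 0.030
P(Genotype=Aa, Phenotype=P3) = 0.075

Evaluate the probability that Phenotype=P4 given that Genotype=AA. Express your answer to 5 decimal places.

P(Genotype=AA) = 0.020 + 0.140 + 0.077 = 0.237.
P(Phenotype=P4 | Genotype=AA) = 0.140/0.237 = 0.59072.

0.59072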